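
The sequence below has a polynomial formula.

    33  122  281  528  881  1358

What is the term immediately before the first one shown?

D1: 89  159  247  353  477
D2: 70  88  106  124
D3: 18  18  18
The third differences are constant at 18.
Work back: 70 − 18 = 52;  89 − 52 = 37;  33 − 37 = -4

-4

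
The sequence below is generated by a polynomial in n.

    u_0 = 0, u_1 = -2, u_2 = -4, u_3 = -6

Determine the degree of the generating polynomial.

-2, -2, -2
The first differences are constant, so the polynomial has degree 1.

1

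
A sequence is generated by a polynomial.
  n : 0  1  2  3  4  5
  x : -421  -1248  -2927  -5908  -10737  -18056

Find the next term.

-28603

Δ: -827, -1679, -2981, -4829, -7319
Δ²: -852, -1302, -1848, -2490
Δ³: -450, -546, -642
Δ⁴: -96, -96
The fourth differences are constant (-96).
-642 − 96 = -738;  -2490 − 738 = -3228;  -7319 − 3228 = -10547;  -18056 − 10547 = -28603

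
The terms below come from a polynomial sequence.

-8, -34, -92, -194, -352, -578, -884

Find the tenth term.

-2402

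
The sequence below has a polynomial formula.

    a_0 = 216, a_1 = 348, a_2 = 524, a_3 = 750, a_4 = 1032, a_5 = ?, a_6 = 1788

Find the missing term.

1376

Using the first 5 terms:
First differences: 132  176  226  282
Second differences: 44  50  56
Third differences: 6  6
Constant third difference = 6.
Extend forward: 56 + 6 = 62;  282 + 62 = 344;  1032 + 344 = 1376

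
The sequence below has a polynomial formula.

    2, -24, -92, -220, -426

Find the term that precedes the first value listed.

4

First differences: -26  -68  -128  -206
Second differences: -42  -60  -78
Third differences: -18  -18
The third differences are constant at -18.
Work back: -42 + 18 = -24;  -26 + 24 = -2;  2 + 2 = 4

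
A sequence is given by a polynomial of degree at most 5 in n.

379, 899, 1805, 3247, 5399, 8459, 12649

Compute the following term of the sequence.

520  906  1442  2152  3060  4190
386  536  710  908  1130
150  174  198  222
24  24  24
Constant fourth difference = 24, so extend:
222 + 24 = 246;  1130 + 246 = 1376;  4190 + 1376 = 5566;  12649 + 5566 = 18215

18215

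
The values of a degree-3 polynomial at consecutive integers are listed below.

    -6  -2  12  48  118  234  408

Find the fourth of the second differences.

First differences: 4, 14, 36, 70, 116, 174
Second differences: 10, 22, 34, 46, 58
Third differences: 12, 12, 12, 12

46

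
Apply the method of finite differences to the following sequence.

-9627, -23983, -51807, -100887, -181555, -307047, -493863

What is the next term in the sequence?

-762127

D1: -14356, -27824, -49080, -80668, -125492, -186816
D2: -13468, -21256, -31588, -44824, -61324
D3: -7788, -10332, -13236, -16500
D4: -2544, -2904, -3264
D5: -360, -360
Constant fifth difference = -360, so extend:
-3264 − 360 = -3624;  -16500 − 3624 = -20124;  -61324 − 20124 = -81448;  -186816 − 81448 = -268264;  -493863 − 268264 = -762127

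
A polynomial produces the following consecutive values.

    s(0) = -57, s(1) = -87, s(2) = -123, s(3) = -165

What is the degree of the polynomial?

-30, -36, -42
-6, -6
The second differences are constant, so the polynomial has degree 2.

2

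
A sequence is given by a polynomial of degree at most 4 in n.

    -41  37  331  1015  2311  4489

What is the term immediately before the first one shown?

Δ: 78  294  684  1296  2178
Δ²: 216  390  612  882
Δ³: 174  222  270
Δ⁴: 48  48
The fourth differences are constant at 48.
Work back: 174 − 48 = 126;  216 − 126 = 90;  78 − 90 = -12;  -41 + 12 = -29

-29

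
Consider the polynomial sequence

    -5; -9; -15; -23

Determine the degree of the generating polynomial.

2

First differences: -4, -6, -8
Second differences: -2, -2
The second differences are constant, so the polynomial has degree 2.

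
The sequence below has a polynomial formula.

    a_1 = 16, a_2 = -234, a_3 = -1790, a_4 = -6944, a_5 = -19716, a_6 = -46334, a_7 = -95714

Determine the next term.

First differences: -250  -1556  -5154  -12772  -26618  -49380
Second differences: -1306  -3598  -7618  -13846  -22762
Third differences: -2292  -4020  -6228  -8916
Fourth differences: -1728  -2208  -2688
Fifth differences: -480  -480
The fifth differences are constant (-480).
-2688 − 480 = -3168;  -8916 − 3168 = -12084;  -22762 − 12084 = -34846;  -49380 − 34846 = -84226;  -95714 − 84226 = -179940

-179940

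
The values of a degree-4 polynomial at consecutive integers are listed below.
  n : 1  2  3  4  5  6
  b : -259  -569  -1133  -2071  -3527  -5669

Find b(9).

-18251

First differences: -310 , -564 , -938 , -1456 , -2142
Second differences: -254 , -374 , -518 , -686
Third differences: -120 , -144 , -168
Fourth differences: -24 , -24
Fourth differences constant at -24.
-168 − 24 = -192;  -686 − 192 = -878;  -2142 − 878 = -3020;  -5669 − 3020 = -8689
-192 − 24 = -216;  -878 − 216 = -1094;  -3020 − 1094 = -4114;  -8689 − 4114 = -12803
-216 − 24 = -240;  -1094 − 240 = -1334;  -4114 − 1334 = -5448;  -12803 − 5448 = -18251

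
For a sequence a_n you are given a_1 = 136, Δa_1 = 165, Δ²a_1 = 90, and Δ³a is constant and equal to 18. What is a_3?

Build the table forward from the leading diagonal:
D3: 18  18  18
D2: 90  108  126
D1: 165  255  363
a: 136  301  556

556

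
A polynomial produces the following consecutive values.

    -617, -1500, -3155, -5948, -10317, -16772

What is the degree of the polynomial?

4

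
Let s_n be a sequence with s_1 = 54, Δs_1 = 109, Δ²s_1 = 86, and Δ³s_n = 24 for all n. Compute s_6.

1699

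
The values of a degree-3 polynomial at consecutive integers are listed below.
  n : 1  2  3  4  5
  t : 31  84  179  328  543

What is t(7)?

53 , 95 , 149 , 215
42 , 54 , 66
12 , 12
Constant third difference = 12, so extend:
66 + 12 = 78;  215 + 78 = 293;  543 + 293 = 836
78 + 12 = 90;  293 + 90 = 383;  836 + 383 = 1219

1219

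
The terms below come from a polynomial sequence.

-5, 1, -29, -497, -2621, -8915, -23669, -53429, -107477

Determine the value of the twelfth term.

-559289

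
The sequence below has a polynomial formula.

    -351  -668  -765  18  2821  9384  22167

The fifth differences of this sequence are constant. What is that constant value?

120

Δ: -317, -97, 783, 2803, 6563, 12783
Δ²: 220, 880, 2020, 3760, 6220
Δ³: 660, 1140, 1740, 2460
Δ⁴: 480, 600, 720
Δ⁵: 120, 120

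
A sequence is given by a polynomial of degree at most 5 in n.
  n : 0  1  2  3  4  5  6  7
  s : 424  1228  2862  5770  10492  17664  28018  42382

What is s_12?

210052

First differences: 804, 1634, 2908, 4722, 7172, 10354, 14364
Second differences: 830, 1274, 1814, 2450, 3182, 4010
Third differences: 444, 540, 636, 732, 828
Fourth differences: 96, 96, 96, 96
Constant fourth difference = 96, so extend:
828 + 96 = 924;  4010 + 924 = 4934;  14364 + 4934 = 19298;  42382 + 19298 = 61680
924 + 96 = 1020;  4934 + 1020 = 5954;  19298 + 5954 = 25252;  61680 + 25252 = 86932
1020 + 96 = 1116;  5954 + 1116 = 7070;  25252 + 7070 = 32322;  86932 + 32322 = 119254
1116 + 96 = 1212;  7070 + 1212 = 8282;  32322 + 8282 = 40604;  119254 + 40604 = 159858
1212 + 96 = 1308;  8282 + 1308 = 9590;  40604 + 9590 = 50194;  159858 + 50194 = 210052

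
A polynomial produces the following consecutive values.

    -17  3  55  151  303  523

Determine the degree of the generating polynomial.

20, 52, 96, 152, 220
32, 44, 56, 68
12, 12, 12
The third differences are constant, so the polynomial has degree 3.

3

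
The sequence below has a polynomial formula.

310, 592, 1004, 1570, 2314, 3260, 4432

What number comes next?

5854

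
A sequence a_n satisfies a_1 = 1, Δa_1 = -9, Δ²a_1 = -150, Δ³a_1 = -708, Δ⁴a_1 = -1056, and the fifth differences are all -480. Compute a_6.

Build the table forward from the leading diagonal:
Δ⁵: -480, -480, -480, -480, -480, -480
Δ⁴: -1056, -1536, -2016, -2496, -2976, -3456
Δ³: -708, -1764, -3300, -5316, -7812, -10788
Δ²: -150, -858, -2622, -5922, -11238, -19050
Δ: -9, -159, -1017, -3639, -9561, -20799
a: 1, -8, -167, -1184, -4823, -14384

-14384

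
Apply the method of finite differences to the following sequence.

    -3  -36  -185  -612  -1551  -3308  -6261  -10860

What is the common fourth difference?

-72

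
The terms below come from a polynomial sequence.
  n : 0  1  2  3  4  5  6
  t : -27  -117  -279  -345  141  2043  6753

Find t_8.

33525

D1: -90, -162, -66, 486, 1902, 4710
D2: -72, 96, 552, 1416, 2808
D3: 168, 456, 864, 1392
D4: 288, 408, 528
D5: 120, 120
Fifth differences constant at 120.
528 + 120 = 648;  1392 + 648 = 2040;  2808 + 2040 = 4848;  4710 + 4848 = 9558;  6753 + 9558 = 16311
648 + 120 = 768;  2040 + 768 = 2808;  4848 + 2808 = 7656;  9558 + 7656 = 17214;  16311 + 17214 = 33525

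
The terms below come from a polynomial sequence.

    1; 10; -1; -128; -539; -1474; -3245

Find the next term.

Δ: 9, -11, -127, -411, -935, -1771
Δ²: -20, -116, -284, -524, -836
Δ³: -96, -168, -240, -312
Δ⁴: -72, -72, -72
Constant fourth difference = -72, so extend:
-312 − 72 = -384;  -836 − 384 = -1220;  -1771 − 1220 = -2991;  -3245 − 2991 = -6236

-6236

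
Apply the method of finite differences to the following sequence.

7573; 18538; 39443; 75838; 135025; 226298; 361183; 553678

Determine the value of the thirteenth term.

10965, 20905, 36395, 59187, 91273, 134885, 192495
9940, 15490, 22792, 32086, 43612, 57610
5550, 7302, 9294, 11526, 13998
1752, 1992, 2232, 2472
240, 240, 240
Fifth differences constant at 240.
2472 + 240 = 2712;  13998 + 2712 = 16710;  57610 + 16710 = 74320;  192495 + 74320 = 266815;  553678 + 266815 = 820493
2712 + 240 = 2952;  16710 + 2952 = 19662;  74320 + 19662 = 93982;  266815 + 93982 = 360797;  820493 + 360797 = 1181290
2952 + 240 = 3192;  19662 + 3192 = 22854;  93982 + 22854 = 116836;  360797 + 116836 = 477633;  1181290 + 477633 = 1658923
3192 + 240 = 3432;  22854 + 3432 = 26286;  116836 + 26286 = 143122;  477633 + 143122 = 620755;  1658923 + 620755 = 2279678
3432 + 240 = 3672;  26286 + 3672 = 29958;  143122 + 29958 = 173080;  620755 + 173080 = 793835;  2279678 + 793835 = 3073513

3073513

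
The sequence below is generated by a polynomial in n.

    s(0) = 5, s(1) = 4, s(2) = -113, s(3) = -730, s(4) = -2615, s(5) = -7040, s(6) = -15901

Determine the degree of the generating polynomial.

-1, -117, -617, -1885, -4425, -8861
-116, -500, -1268, -2540, -4436
-384, -768, -1272, -1896
-384, -504, -624
-120, -120
The fifth differences are constant, so the polynomial has degree 5.

5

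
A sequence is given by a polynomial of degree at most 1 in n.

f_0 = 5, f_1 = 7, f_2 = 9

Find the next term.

First differences: 2, 2
Constant first difference = 2, so extend:
9 + 2 = 11

11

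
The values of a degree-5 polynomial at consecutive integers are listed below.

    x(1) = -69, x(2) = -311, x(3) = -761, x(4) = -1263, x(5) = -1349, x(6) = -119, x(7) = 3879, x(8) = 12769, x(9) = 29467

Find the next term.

-242 , -450 , -502 , -86 , 1230 , 3998 , 8890 , 16698
-208 , -52 , 416 , 1316 , 2768 , 4892 , 7808
156 , 468 , 900 , 1452 , 2124 , 2916
312 , 432 , 552 , 672 , 792
120 , 120 , 120 , 120
Fifth differences constant at 120.
792 + 120 = 912;  2916 + 912 = 3828;  7808 + 3828 = 11636;  16698 + 11636 = 28334;  29467 + 28334 = 57801

57801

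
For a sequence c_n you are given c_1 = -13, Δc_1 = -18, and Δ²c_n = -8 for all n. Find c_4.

Build the table forward from the leading diagonal:
Δ²: -8, -8, -8, -8
Δ: -18, -26, -34, -42
c: -13, -31, -57, -91

-91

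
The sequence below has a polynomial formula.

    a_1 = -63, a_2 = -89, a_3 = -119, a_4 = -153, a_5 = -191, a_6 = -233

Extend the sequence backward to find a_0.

-26, -30, -34, -38, -42
-4, -4, -4, -4
The second differences are constant at -4.
Work back: -26 + 4 = -22;  -63 + 22 = -41

-41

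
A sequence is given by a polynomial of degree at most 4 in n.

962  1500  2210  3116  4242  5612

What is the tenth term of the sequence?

First differences: 538, 710, 906, 1126, 1370
Second differences: 172, 196, 220, 244
Third differences: 24, 24, 24
Third differences constant at 24.
244 + 24 = 268;  1370 + 268 = 1638;  5612 + 1638 = 7250
268 + 24 = 292;  1638 + 292 = 1930;  7250 + 1930 = 9180
292 + 24 = 316;  1930 + 316 = 2246;  9180 + 2246 = 11426
316 + 24 = 340;  2246 + 340 = 2586;  11426 + 2586 = 14012

14012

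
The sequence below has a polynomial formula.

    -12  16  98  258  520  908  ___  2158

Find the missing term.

1446

Using the first 6 terms:
Δ: 28, 82, 160, 262, 388
Δ²: 54, 78, 102, 126
Δ³: 24, 24, 24
Constant third difference = 24.
Extend forward: 126 + 24 = 150;  388 + 150 = 538;  908 + 538 = 1446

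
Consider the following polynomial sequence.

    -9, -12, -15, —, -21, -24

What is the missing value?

-18

Using the first 3 terms:
D1: -3  -3
Constant first difference = -3.
Extend forward: -15 − 3 = -18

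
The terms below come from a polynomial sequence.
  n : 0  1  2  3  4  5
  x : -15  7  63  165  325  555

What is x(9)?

2415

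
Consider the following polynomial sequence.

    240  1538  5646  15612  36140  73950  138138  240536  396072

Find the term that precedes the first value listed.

D1: 1298, 4108, 9966, 20528, 37810, 64188, 102398, 155536
D2: 2810, 5858, 10562, 17282, 26378, 38210, 53138
D3: 3048, 4704, 6720, 9096, 11832, 14928
D4: 1656, 2016, 2376, 2736, 3096
D5: 360, 360, 360, 360
The fifth differences are constant at 360.
Work back: 1656 − 360 = 1296;  3048 − 1296 = 1752;  2810 − 1752 = 1058;  1298 − 1058 = 240;  240 − 240 = 0

0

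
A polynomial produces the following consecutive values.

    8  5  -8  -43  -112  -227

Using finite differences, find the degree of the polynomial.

3

Δ: -3, -13, -35, -69, -115
Δ²: -10, -22, -34, -46
Δ³: -12, -12, -12
The third differences are constant, so the polynomial has degree 3.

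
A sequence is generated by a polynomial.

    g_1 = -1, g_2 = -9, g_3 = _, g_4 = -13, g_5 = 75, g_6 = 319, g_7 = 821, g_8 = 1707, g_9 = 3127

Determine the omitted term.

Using the last 6 terms:
First differences: 88, 244, 502, 886, 1420
Second differences: 156, 258, 384, 534
Third differences: 102, 126, 150
Fourth differences: 24, 24
Constant fourth difference = 24.
Extend backward: 102 − 24 = 78;  156 − 78 = 78;  88 − 78 = 10;  -13 − 10 = -23

-23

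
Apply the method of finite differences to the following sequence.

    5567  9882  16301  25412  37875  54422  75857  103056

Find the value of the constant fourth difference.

72

Δ: 4315, 6419, 9111, 12463, 16547, 21435, 27199
Δ²: 2104, 2692, 3352, 4084, 4888, 5764
Δ³: 588, 660, 732, 804, 876
Δ⁴: 72, 72, 72, 72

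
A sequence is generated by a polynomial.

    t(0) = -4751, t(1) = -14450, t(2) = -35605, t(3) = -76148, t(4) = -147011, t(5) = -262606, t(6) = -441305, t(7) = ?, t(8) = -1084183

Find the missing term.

Using the first 7 terms:
-9699, -21155, -40543, -70863, -115595, -178699
-11456, -19388, -30320, -44732, -63104
-7932, -10932, -14412, -18372
-3000, -3480, -3960
-480, -480
Constant fifth difference = -480.
Extend forward: -3960 − 480 = -4440;  -18372 − 4440 = -22812;  -63104 − 22812 = -85916;  -178699 − 85916 = -264615;  -441305 − 264615 = -705920

-705920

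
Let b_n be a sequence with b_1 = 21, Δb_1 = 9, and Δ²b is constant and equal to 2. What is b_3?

Build the table forward from the leading diagonal:
Second differences: 2, 2, 2
First differences: 9, 11, 13
b: 21, 30, 41

41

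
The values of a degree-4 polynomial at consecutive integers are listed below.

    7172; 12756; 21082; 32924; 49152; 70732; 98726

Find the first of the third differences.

D1: 5584, 8326, 11842, 16228, 21580, 27994
D2: 2742, 3516, 4386, 5352, 6414
D3: 774, 870, 966, 1062
D4: 96, 96, 96

774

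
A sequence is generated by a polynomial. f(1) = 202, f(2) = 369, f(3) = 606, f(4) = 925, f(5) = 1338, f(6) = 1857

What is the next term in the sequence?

First differences: 167 , 237 , 319 , 413 , 519
Second differences: 70 , 82 , 94 , 106
Third differences: 12 , 12 , 12
The third differences are constant (12).
106 + 12 = 118;  519 + 118 = 637;  1857 + 637 = 2494

2494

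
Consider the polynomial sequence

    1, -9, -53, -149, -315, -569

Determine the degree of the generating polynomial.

3

Δ: -10, -44, -96, -166, -254
Δ²: -34, -52, -70, -88
Δ³: -18, -18, -18
The third differences are constant, so the polynomial has degree 3.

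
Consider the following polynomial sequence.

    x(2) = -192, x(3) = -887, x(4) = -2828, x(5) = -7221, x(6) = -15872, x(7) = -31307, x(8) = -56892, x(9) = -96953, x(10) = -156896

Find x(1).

-17

-695, -1941, -4393, -8651, -15435, -25585, -40061, -59943
-1246, -2452, -4258, -6784, -10150, -14476, -19882
-1206, -1806, -2526, -3366, -4326, -5406
-600, -720, -840, -960, -1080
-120, -120, -120, -120
The fifth differences are constant at -120.
Work back: -600 + 120 = -480;  -1206 + 480 = -726;  -1246 + 726 = -520;  -695 + 520 = -175;  -192 + 175 = -17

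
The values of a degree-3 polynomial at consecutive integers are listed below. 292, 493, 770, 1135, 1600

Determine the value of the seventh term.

2878

201 , 277 , 365 , 465
76 , 88 , 100
12 , 12
The third differences are constant (12).
100 + 12 = 112;  465 + 112 = 577;  1600 + 577 = 2177
112 + 12 = 124;  577 + 124 = 701;  2177 + 701 = 2878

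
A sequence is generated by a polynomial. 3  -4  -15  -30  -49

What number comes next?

First differences: -7 , -11 , -15 , -19
Second differences: -4 , -4 , -4
Constant second difference = -4, so extend:
-19 − 4 = -23;  -49 − 23 = -72

-72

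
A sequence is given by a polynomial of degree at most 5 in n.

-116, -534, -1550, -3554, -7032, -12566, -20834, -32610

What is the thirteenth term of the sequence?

Δ: -418, -1016, -2004, -3478, -5534, -8268, -11776
Δ²: -598, -988, -1474, -2056, -2734, -3508
Δ³: -390, -486, -582, -678, -774
Δ⁴: -96, -96, -96, -96
Fourth differences constant at -96.
-774 − 96 = -870;  -3508 − 870 = -4378;  -11776 − 4378 = -16154;  -32610 − 16154 = -48764
-870 − 96 = -966;  -4378 − 966 = -5344;  -16154 − 5344 = -21498;  -48764 − 21498 = -70262
-966 − 96 = -1062;  -5344 − 1062 = -6406;  -21498 − 6406 = -27904;  -70262 − 27904 = -98166
-1062 − 96 = -1158;  -6406 − 1158 = -7564;  -27904 − 7564 = -35468;  -98166 − 35468 = -133634
-1158 − 96 = -1254;  -7564 − 1254 = -8818;  -35468 − 8818 = -44286;  -133634 − 44286 = -177920

-177920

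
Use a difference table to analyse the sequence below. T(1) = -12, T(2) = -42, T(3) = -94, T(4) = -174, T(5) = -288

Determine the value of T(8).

-894

First differences: -30  -52  -80  -114
Second differences: -22  -28  -34
Third differences: -6  -6
Constant third difference = -6, so extend:
-34 − 6 = -40;  -114 − 40 = -154;  -288 − 154 = -442
-40 − 6 = -46;  -154 − 46 = -200;  -442 − 200 = -642
-46 − 6 = -52;  -200 − 52 = -252;  -642 − 252 = -894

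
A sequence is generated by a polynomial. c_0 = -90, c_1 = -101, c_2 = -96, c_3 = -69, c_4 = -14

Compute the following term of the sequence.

Δ: -11  5  27  55
Δ²: 16  22  28
Δ³: 6  6
Third differences constant at 6.
28 + 6 = 34;  55 + 34 = 89;  -14 + 89 = 75

75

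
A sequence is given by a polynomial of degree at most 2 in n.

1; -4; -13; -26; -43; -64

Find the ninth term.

First differences: -5  -9  -13  -17  -21
Second differences: -4  -4  -4  -4
Constant second difference = -4, so extend:
-21 − 4 = -25;  -64 − 25 = -89
-25 − 4 = -29;  -89 − 29 = -118
-29 − 4 = -33;  -118 − 33 = -151

-151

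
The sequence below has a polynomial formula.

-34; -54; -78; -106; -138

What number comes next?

-174

D1: -20, -24, -28, -32
D2: -4, -4, -4
Constant second difference = -4, so extend:
-32 − 4 = -36;  -138 − 36 = -174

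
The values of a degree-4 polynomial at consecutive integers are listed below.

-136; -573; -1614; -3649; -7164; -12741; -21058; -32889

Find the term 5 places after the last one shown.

-178564

-437, -1041, -2035, -3515, -5577, -8317, -11831
-604, -994, -1480, -2062, -2740, -3514
-390, -486, -582, -678, -774
-96, -96, -96, -96
The fourth differences are constant (-96).
-774 − 96 = -870;  -3514 − 870 = -4384;  -11831 − 4384 = -16215;  -32889 − 16215 = -49104
-870 − 96 = -966;  -4384 − 966 = -5350;  -16215 − 5350 = -21565;  -49104 − 21565 = -70669
-966 − 96 = -1062;  -5350 − 1062 = -6412;  -21565 − 6412 = -27977;  -70669 − 27977 = -98646
-1062 − 96 = -1158;  -6412 − 1158 = -7570;  -27977 − 7570 = -35547;  -98646 − 35547 = -134193
-1158 − 96 = -1254;  -7570 − 1254 = -8824;  -35547 − 8824 = -44371;  -134193 − 44371 = -178564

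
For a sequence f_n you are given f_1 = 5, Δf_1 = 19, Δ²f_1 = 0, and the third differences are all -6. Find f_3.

43

Build the table forward from the leading diagonal:
Δ³: -6  -6  -6
Δ²: 0  -6  -12
Δ: 19  19  13
f: 5  24  43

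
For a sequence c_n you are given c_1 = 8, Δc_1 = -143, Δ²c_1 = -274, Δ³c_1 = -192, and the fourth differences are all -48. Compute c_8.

-15147

Build the table forward from the leading diagonal:
Δ⁴: -48  -48  -48  -48  -48  -48  -48  -48
Δ³: -192  -240  -288  -336  -384  -432  -480  -528
Δ²: -274  -466  -706  -994  -1330  -1714  -2146  -2626
Δ: -143  -417  -883  -1589  -2583  -3913  -5627  -7773
c: 8  -135  -552  -1435  -3024  -5607  -9520  -15147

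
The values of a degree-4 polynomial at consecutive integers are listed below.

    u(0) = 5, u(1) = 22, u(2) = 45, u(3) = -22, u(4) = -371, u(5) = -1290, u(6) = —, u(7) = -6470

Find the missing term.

-3163

Using the first 6 terms:
D1: 17  23  -67  -349  -919
D2: 6  -90  -282  -570
D3: -96  -192  -288
D4: -96  -96
Constant fourth difference = -96.
Extend forward: -288 − 96 = -384;  -570 − 384 = -954;  -919 − 954 = -1873;  -1290 − 1873 = -3163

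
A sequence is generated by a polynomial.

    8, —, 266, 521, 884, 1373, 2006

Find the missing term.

Using the last 5 terms:
D1: 255  363  489  633
D2: 108  126  144
D3: 18  18
Constant third difference = 18.
Extend backward: 108 − 18 = 90;  255 − 90 = 165;  266 − 165 = 101

101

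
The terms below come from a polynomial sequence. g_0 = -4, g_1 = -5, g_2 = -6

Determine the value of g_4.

Δ: -1  -1
The first differences are constant (-1).
-6 − 1 = -7
-7 − 1 = -8

-8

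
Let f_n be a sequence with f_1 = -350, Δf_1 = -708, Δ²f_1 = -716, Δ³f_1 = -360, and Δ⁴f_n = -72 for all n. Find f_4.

Build the table forward from the leading diagonal:
Fourth differences: -72, -72, -72, -72
Third differences: -360, -432, -504, -576
Second differences: -716, -1076, -1508, -2012
First differences: -708, -1424, -2500, -4008
f: -350, -1058, -2482, -4982

-4982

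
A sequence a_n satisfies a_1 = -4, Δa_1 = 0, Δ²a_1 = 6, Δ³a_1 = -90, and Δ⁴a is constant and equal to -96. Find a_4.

Build the table forward from the leading diagonal:
D4: -96, -96, -96, -96
D3: -90, -186, -282, -378
D2: 6, -84, -270, -552
D1: 0, 6, -78, -348
a: -4, -4, 2, -76

-76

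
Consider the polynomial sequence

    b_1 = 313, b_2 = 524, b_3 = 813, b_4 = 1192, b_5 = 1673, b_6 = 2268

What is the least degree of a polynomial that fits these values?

3

Δ: 211, 289, 379, 481, 595
Δ²: 78, 90, 102, 114
Δ³: 12, 12, 12
The third differences are constant, so the polynomial has degree 3.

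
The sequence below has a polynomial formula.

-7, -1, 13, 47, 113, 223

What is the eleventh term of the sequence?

1853

6, 14, 34, 66, 110
8, 20, 32, 44
12, 12, 12
The third differences are constant (12).
44 + 12 = 56;  110 + 56 = 166;  223 + 166 = 389
56 + 12 = 68;  166 + 68 = 234;  389 + 234 = 623
68 + 12 = 80;  234 + 80 = 314;  623 + 314 = 937
80 + 12 = 92;  314 + 92 = 406;  937 + 406 = 1343
92 + 12 = 104;  406 + 104 = 510;  1343 + 510 = 1853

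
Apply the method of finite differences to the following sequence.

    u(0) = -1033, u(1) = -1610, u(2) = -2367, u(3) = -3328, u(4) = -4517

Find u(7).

-9692

D1: -577, -757, -961, -1189
D2: -180, -204, -228
D3: -24, -24
The third differences are constant (-24).
-228 − 24 = -252;  -1189 − 252 = -1441;  -4517 − 1441 = -5958
-252 − 24 = -276;  -1441 − 276 = -1717;  -5958 − 1717 = -7675
-276 − 24 = -300;  -1717 − 300 = -2017;  -7675 − 2017 = -9692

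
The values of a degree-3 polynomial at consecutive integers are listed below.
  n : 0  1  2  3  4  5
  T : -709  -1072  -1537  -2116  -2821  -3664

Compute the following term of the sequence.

-4657

Δ: -363, -465, -579, -705, -843
Δ²: -102, -114, -126, -138
Δ³: -12, -12, -12
The third differences are constant (-12).
-138 − 12 = -150;  -843 − 150 = -993;  -3664 − 993 = -4657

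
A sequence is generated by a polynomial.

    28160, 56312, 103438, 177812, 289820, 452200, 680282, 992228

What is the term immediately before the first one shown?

12580

First differences: 28152, 47126, 74374, 112008, 162380, 228082, 311946
Second differences: 18974, 27248, 37634, 50372, 65702, 83864
Third differences: 8274, 10386, 12738, 15330, 18162
Fourth differences: 2112, 2352, 2592, 2832
Fifth differences: 240, 240, 240
The fifth differences are constant at 240.
Work back: 2112 − 240 = 1872;  8274 − 1872 = 6402;  18974 − 6402 = 12572;  28152 − 12572 = 15580;  28160 − 15580 = 12580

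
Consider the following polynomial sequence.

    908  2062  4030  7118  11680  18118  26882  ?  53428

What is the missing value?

38470

Using the first 7 terms:
Δ: 1154, 1968, 3088, 4562, 6438, 8764
Δ²: 814, 1120, 1474, 1876, 2326
Δ³: 306, 354, 402, 450
Δ⁴: 48, 48, 48
Constant fourth difference = 48.
Extend forward: 450 + 48 = 498;  2326 + 498 = 2824;  8764 + 2824 = 11588;  26882 + 11588 = 38470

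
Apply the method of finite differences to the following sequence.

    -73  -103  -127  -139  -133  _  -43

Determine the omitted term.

-103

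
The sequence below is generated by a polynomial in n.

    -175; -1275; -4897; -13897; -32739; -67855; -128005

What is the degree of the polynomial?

5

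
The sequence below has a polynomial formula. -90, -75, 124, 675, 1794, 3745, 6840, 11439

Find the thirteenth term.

72954

First differences: 15 , 199 , 551 , 1119 , 1951 , 3095 , 4599
Second differences: 184 , 352 , 568 , 832 , 1144 , 1504
Third differences: 168 , 216 , 264 , 312 , 360
Fourth differences: 48 , 48 , 48 , 48
Constant fourth difference = 48, so extend:
360 + 48 = 408;  1504 + 408 = 1912;  4599 + 1912 = 6511;  11439 + 6511 = 17950
408 + 48 = 456;  1912 + 456 = 2368;  6511 + 2368 = 8879;  17950 + 8879 = 26829
456 + 48 = 504;  2368 + 504 = 2872;  8879 + 2872 = 11751;  26829 + 11751 = 38580
504 + 48 = 552;  2872 + 552 = 3424;  11751 + 3424 = 15175;  38580 + 15175 = 53755
552 + 48 = 600;  3424 + 600 = 4024;  15175 + 4024 = 19199;  53755 + 19199 = 72954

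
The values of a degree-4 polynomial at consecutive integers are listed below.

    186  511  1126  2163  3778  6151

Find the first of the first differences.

325

First differences: 325, 615, 1037, 1615, 2373
Second differences: 290, 422, 578, 758
Third differences: 132, 156, 180
Fourth differences: 24, 24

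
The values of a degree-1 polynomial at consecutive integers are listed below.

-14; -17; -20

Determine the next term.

-3, -3
First differences constant at -3.
-20 − 3 = -23

-23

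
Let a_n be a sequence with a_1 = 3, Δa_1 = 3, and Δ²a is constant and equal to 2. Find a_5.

Build the table forward from the leading diagonal:
Second differences: 2  2  2  2  2
First differences: 3  5  7  9  11
a: 3  6  11  18  27

27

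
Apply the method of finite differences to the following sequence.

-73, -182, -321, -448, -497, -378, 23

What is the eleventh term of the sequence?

-109, -139, -127, -49, 119, 401
-30, 12, 78, 168, 282
42, 66, 90, 114
24, 24, 24
Fourth differences constant at 24.
114 + 24 = 138;  282 + 138 = 420;  401 + 420 = 821;  23 + 821 = 844
138 + 24 = 162;  420 + 162 = 582;  821 + 582 = 1403;  844 + 1403 = 2247
162 + 24 = 186;  582 + 186 = 768;  1403 + 768 = 2171;  2247 + 2171 = 4418
186 + 24 = 210;  768 + 210 = 978;  2171 + 978 = 3149;  4418 + 3149 = 7567

7567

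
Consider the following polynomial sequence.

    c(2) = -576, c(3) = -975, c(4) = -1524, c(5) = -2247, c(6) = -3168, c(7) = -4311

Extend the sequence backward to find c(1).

-303

First differences: -399, -549, -723, -921, -1143
Second differences: -150, -174, -198, -222
Third differences: -24, -24, -24
The third differences are constant at -24.
Work back: -150 + 24 = -126;  -399 + 126 = -273;  -576 + 273 = -303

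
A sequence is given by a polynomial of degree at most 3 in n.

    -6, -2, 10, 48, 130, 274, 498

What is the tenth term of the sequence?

1830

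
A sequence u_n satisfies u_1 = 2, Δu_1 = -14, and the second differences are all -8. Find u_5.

-102

Build the table forward from the leading diagonal:
Δ²: -8, -8, -8, -8, -8
Δ: -14, -22, -30, -38, -46
u: 2, -12, -34, -64, -102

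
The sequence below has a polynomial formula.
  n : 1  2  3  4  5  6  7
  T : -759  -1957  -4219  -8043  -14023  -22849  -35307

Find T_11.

-140539

-1198  -2262  -3824  -5980  -8826  -12458
-1064  -1562  -2156  -2846  -3632
-498  -594  -690  -786
-96  -96  -96
Fourth differences constant at -96.
-786 − 96 = -882;  -3632 − 882 = -4514;  -12458 − 4514 = -16972;  -35307 − 16972 = -52279
-882 − 96 = -978;  -4514 − 978 = -5492;  -16972 − 5492 = -22464;  -52279 − 22464 = -74743
-978 − 96 = -1074;  -5492 − 1074 = -6566;  -22464 − 6566 = -29030;  -74743 − 29030 = -103773
-1074 − 96 = -1170;  -6566 − 1170 = -7736;  -29030 − 7736 = -36766;  -103773 − 36766 = -140539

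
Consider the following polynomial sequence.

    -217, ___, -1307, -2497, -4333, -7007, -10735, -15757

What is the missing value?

Using the last 6 terms:
First differences: -1190, -1836, -2674, -3728, -5022
Second differences: -646, -838, -1054, -1294
Third differences: -192, -216, -240
Fourth differences: -24, -24
Constant fourth difference = -24.
Extend backward: -192 + 24 = -168;  -646 + 168 = -478;  -1190 + 478 = -712;  -1307 + 712 = -595

-595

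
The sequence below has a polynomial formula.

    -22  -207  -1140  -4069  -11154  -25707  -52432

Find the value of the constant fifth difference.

-240

Δ: -185, -933, -2929, -7085, -14553, -26725
Δ²: -748, -1996, -4156, -7468, -12172
Δ³: -1248, -2160, -3312, -4704
Δ⁴: -912, -1152, -1392
Δ⁵: -240, -240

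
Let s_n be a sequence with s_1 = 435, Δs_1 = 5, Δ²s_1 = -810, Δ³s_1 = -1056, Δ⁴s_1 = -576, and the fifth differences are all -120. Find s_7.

-42165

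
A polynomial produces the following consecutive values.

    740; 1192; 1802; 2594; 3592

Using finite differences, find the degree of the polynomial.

First differences: 452, 610, 792, 998
Second differences: 158, 182, 206
Third differences: 24, 24
The third differences are constant, so the polynomial has degree 3.

3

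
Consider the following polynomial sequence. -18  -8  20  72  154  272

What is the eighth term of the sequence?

640

Δ: 10  28  52  82  118
Δ²: 18  24  30  36
Δ³: 6  6  6
Constant third difference = 6, so extend:
36 + 6 = 42;  118 + 42 = 160;  272 + 160 = 432
42 + 6 = 48;  160 + 48 = 208;  432 + 208 = 640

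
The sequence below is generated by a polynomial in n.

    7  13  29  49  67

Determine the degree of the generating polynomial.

Δ: 6, 16, 20, 18
Δ²: 10, 4, -2
Δ³: -6, -6
The third differences are constant, so the polynomial has degree 3.

3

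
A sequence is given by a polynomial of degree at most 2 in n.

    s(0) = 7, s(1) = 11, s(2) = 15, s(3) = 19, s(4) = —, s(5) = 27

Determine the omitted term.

Using the first 4 terms:
First differences: 4  4  4
Constant first difference = 4.
Extend forward: 19 + 4 = 23

23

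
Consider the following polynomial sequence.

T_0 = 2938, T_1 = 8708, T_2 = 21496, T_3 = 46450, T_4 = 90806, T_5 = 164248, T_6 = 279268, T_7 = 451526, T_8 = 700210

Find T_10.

1523408

Δ: 5770, 12788, 24954, 44356, 73442, 115020, 172258, 248684
Δ²: 7018, 12166, 19402, 29086, 41578, 57238, 76426
Δ³: 5148, 7236, 9684, 12492, 15660, 19188
Δ⁴: 2088, 2448, 2808, 3168, 3528
Δ⁵: 360, 360, 360, 360
Constant fifth difference = 360, so extend:
3528 + 360 = 3888;  19188 + 3888 = 23076;  76426 + 23076 = 99502;  248684 + 99502 = 348186;  700210 + 348186 = 1048396
3888 + 360 = 4248;  23076 + 4248 = 27324;  99502 + 27324 = 126826;  348186 + 126826 = 475012;  1048396 + 475012 = 1523408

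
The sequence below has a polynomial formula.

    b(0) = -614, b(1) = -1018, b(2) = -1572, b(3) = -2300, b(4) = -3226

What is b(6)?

-5768

-404 , -554 , -728 , -926
-150 , -174 , -198
-24 , -24
Third differences constant at -24.
-198 − 24 = -222;  -926 − 222 = -1148;  -3226 − 1148 = -4374
-222 − 24 = -246;  -1148 − 246 = -1394;  -4374 − 1394 = -5768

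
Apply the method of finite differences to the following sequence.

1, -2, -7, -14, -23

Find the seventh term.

D1: -3, -5, -7, -9
D2: -2, -2, -2
The second differences are constant (-2).
-9 − 2 = -11;  -23 − 11 = -34
-11 − 2 = -13;  -34 − 13 = -47

-47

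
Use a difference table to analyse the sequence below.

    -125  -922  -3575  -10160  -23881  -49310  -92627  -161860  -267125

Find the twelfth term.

-936632

D1: -797, -2653, -6585, -13721, -25429, -43317, -69233, -105265
D2: -1856, -3932, -7136, -11708, -17888, -25916, -36032
D3: -2076, -3204, -4572, -6180, -8028, -10116
D4: -1128, -1368, -1608, -1848, -2088
D5: -240, -240, -240, -240
Fifth differences constant at -240.
-2088 − 240 = -2328;  -10116 − 2328 = -12444;  -36032 − 12444 = -48476;  -105265 − 48476 = -153741;  -267125 − 153741 = -420866
-2328 − 240 = -2568;  -12444 − 2568 = -15012;  -48476 − 15012 = -63488;  -153741 − 63488 = -217229;  -420866 − 217229 = -638095
-2568 − 240 = -2808;  -15012 − 2808 = -17820;  -63488 − 17820 = -81308;  -217229 − 81308 = -298537;  -638095 − 298537 = -936632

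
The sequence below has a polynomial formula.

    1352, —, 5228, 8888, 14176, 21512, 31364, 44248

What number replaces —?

2824

Using the last 6 terms:
First differences: 3660  5288  7336  9852  12884
Second differences: 1628  2048  2516  3032
Third differences: 420  468  516
Fourth differences: 48  48
Constant fourth difference = 48.
Extend backward: 420 − 48 = 372;  1628 − 372 = 1256;  3660 − 1256 = 2404;  5228 − 2404 = 2824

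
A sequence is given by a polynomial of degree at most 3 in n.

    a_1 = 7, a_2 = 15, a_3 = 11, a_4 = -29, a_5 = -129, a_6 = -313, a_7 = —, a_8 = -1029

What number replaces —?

-605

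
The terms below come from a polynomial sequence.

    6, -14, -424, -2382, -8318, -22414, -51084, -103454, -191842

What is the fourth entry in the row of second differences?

-8160

First differences: -20, -410, -1958, -5936, -14096, -28670, -52370, -88388
Second differences: -390, -1548, -3978, -8160, -14574, -23700, -36018
Third differences: -1158, -2430, -4182, -6414, -9126, -12318
Fourth differences: -1272, -1752, -2232, -2712, -3192
Fifth differences: -480, -480, -480, -480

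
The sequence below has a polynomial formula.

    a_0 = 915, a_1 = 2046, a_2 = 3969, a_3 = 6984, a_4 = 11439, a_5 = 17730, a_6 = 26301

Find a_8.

Δ: 1131, 1923, 3015, 4455, 6291, 8571
Δ²: 792, 1092, 1440, 1836, 2280
Δ³: 300, 348, 396, 444
Δ⁴: 48, 48, 48
Fourth differences constant at 48.
444 + 48 = 492;  2280 + 492 = 2772;  8571 + 2772 = 11343;  26301 + 11343 = 37644
492 + 48 = 540;  2772 + 540 = 3312;  11343 + 3312 = 14655;  37644 + 14655 = 52299

52299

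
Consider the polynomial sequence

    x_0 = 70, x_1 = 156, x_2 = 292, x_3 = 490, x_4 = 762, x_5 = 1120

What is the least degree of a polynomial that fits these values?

3

Δ: 86, 136, 198, 272, 358
Δ²: 50, 62, 74, 86
Δ³: 12, 12, 12
The third differences are constant, so the polynomial has degree 3.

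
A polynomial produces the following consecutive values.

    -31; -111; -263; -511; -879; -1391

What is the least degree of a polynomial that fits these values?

3

Δ: -80, -152, -248, -368, -512
Δ²: -72, -96, -120, -144
Δ³: -24, -24, -24
The third differences are constant, so the polynomial has degree 3.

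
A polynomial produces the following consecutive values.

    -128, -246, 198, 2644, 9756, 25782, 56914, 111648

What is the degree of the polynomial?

5

D1: -118, 444, 2446, 7112, 16026, 31132, 54734
D2: 562, 2002, 4666, 8914, 15106, 23602
D3: 1440, 2664, 4248, 6192, 8496
D4: 1224, 1584, 1944, 2304
D5: 360, 360, 360
The fifth differences are constant, so the polynomial has degree 5.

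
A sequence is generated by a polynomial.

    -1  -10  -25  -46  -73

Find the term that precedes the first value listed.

2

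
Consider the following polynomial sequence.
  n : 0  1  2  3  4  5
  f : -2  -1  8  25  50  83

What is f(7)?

173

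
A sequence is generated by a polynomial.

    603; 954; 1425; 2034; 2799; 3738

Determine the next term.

4869

351, 471, 609, 765, 939
120, 138, 156, 174
18, 18, 18
The third differences are constant (18).
174 + 18 = 192;  939 + 192 = 1131;  3738 + 1131 = 4869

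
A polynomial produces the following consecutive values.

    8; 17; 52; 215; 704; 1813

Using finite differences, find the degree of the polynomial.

4

First differences: 9, 35, 163, 489, 1109
Second differences: 26, 128, 326, 620
Third differences: 102, 198, 294
Fourth differences: 96, 96
The fourth differences are constant, so the polynomial has degree 4.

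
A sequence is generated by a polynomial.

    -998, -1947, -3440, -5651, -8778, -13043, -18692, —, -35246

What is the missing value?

Using the first 7 terms:
First differences: -949, -1493, -2211, -3127, -4265, -5649
Second differences: -544, -718, -916, -1138, -1384
Third differences: -174, -198, -222, -246
Fourth differences: -24, -24, -24
Constant fourth difference = -24.
Extend forward: -246 − 24 = -270;  -1384 − 270 = -1654;  -5649 − 1654 = -7303;  -18692 − 7303 = -25995

-25995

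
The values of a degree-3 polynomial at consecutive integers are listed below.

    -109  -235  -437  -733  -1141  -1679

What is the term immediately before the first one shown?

-41

D1: -126  -202  -296  -408  -538
D2: -76  -94  -112  -130
D3: -18  -18  -18
The third differences are constant at -18.
Work back: -76 + 18 = -58;  -126 + 58 = -68;  -109 + 68 = -41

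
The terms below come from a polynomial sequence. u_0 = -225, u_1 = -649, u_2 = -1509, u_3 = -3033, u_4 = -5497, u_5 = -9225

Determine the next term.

Δ: -424 , -860 , -1524 , -2464 , -3728
Δ²: -436 , -664 , -940 , -1264
Δ³: -228 , -276 , -324
Δ⁴: -48 , -48
The fourth differences are constant (-48).
-324 − 48 = -372;  -1264 − 372 = -1636;  -3728 − 1636 = -5364;  -9225 − 5364 = -14589

-14589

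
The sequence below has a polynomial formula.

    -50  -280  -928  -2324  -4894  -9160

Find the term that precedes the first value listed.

-4

-230  -648  -1396  -2570  -4266
-418  -748  -1174  -1696
-330  -426  -522
-96  -96
The fourth differences are constant at -96.
Work back: -330 + 96 = -234;  -418 + 234 = -184;  -230 + 184 = -46;  -50 + 46 = -4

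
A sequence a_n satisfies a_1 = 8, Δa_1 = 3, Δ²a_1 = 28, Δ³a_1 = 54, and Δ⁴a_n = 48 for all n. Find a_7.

Build the table forward from the leading diagonal:
Fourth differences: 48  48  48  48  48  48  48
Third differences: 54  102  150  198  246  294  342
Second differences: 28  82  184  334  532  778  1072
First differences: 3  31  113  297  631  1163  1941
a: 8  11  42  155  452  1083  2246

2246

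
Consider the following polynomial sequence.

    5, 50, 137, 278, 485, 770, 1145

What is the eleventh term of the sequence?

D1: 45 , 87 , 141 , 207 , 285 , 375
D2: 42 , 54 , 66 , 78 , 90
D3: 12 , 12 , 12 , 12
Third differences constant at 12.
90 + 12 = 102;  375 + 102 = 477;  1145 + 477 = 1622
102 + 12 = 114;  477 + 114 = 591;  1622 + 591 = 2213
114 + 12 = 126;  591 + 126 = 717;  2213 + 717 = 2930
126 + 12 = 138;  717 + 138 = 855;  2930 + 855 = 3785

3785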